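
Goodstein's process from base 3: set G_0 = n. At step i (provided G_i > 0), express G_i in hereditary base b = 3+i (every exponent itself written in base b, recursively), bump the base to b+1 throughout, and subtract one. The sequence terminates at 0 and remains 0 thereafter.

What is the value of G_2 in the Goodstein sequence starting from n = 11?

base 3: 11 = 3^2 + 2; at 4: 4^2 + 2 = 18; next = 17
base 4: 17 = 4^2 + 1; at 5: 5^2 + 1 = 26; next = 25

25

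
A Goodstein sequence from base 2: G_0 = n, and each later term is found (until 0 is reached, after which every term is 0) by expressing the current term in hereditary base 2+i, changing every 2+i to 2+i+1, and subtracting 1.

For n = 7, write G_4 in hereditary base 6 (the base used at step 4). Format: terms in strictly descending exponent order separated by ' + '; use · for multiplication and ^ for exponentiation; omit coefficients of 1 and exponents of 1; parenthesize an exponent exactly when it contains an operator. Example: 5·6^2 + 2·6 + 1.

6^6 + 1

G_0 = 7. HB_2(7) = 2^2 + 2 + 1. Bump = 31. G_1 = 30.
G_1 = 30. HB_3(30) = 3^3 + 3. Bump = 260. G_2 = 259.
G_2 = 259. HB_4(259) = 4^4 + 3. Bump = 3128. G_3 = 3127.
G_3 = 3127. HB_5(3127) = 5^5 + 2. Bump = 46658. G_4 = 46657.
G_4 = 46657. HB_6(46657) = 6^6 + 1. Bump = 823544. G_5 = 823543.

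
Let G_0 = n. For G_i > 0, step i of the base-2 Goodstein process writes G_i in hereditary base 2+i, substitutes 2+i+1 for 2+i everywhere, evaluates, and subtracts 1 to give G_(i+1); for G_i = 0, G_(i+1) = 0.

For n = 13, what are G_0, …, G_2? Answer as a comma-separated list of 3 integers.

G_0 = 13. HB_2(13) = 2^(2 + 1) + 2^2 + 1. Bump = 109. G_1 = 108.
G_1 = 108. HB_3(108) = 3^(3 + 1) + 3^3. Bump = 1280. G_2 = 1279.

13, 108, 1279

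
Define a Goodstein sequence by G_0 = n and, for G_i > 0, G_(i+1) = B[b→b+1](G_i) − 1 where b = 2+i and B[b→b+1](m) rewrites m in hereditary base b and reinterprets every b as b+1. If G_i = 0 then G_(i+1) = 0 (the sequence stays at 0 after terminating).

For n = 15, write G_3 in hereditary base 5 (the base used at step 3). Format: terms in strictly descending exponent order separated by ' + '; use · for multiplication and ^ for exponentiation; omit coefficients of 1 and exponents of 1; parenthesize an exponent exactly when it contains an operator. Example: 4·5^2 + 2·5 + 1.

step 0: 15 = 2^(2 + 1) + 2^2 + 2 + 1; sub 3 for 2: 3^(3 + 1) + 3^3 + 3 + 1; = 112; G_1 = 112−1 = 111
step 1: 111 = 3^(3 + 1) + 3^3 + 3; sub 4 for 3: 4^(4 + 1) + 4^4 + 4; = 1284; G_2 = 1284−1 = 1283
step 2: 1283 = 4^(4 + 1) + 4^4 + 3; sub 5 for 4: 5^(5 + 1) + 5^5 + 3; = 18753; G_3 = 18753−1 = 18752
step 3: 18752 = 5^(5 + 1) + 5^5 + 2; sub 6 for 5: 6^(6 + 1) + 6^6 + 2; = 326594; G_4 = 326594−1 = 326593

5^(5 + 1) + 5^5 + 2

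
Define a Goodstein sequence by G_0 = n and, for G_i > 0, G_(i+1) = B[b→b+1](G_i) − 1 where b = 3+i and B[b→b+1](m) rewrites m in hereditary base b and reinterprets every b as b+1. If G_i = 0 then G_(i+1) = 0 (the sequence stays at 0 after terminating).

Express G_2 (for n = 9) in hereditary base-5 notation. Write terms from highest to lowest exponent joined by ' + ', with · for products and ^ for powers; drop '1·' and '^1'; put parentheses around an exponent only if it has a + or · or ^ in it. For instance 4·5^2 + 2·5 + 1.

3·5 + 2

[0] 9 ≡ 3^2 (base 3). Lift 4: 16. −1: 15.
[1] 15 ≡ 3·4 + 3 (base 4). Lift 5: 18. −1: 17.
[2] 17 ≡ 3·5 + 2 (base 5). Lift 6: 20. −1: 19.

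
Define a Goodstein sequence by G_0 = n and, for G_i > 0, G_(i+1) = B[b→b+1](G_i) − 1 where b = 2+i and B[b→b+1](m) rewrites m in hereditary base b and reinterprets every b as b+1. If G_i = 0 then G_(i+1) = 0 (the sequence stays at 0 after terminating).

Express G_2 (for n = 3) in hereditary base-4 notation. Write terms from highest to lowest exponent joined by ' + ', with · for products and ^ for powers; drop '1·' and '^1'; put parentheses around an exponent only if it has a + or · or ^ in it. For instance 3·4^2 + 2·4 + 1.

[0] 3 ≡ 2 + 1 (base 2). Lift 3: 4. −1: 3.
[1] 3 ≡ 3 (base 3). Lift 4: 4. −1: 3.
[2] 3 ≡ 3 (base 4). Lift 5: 3. −1: 2.

3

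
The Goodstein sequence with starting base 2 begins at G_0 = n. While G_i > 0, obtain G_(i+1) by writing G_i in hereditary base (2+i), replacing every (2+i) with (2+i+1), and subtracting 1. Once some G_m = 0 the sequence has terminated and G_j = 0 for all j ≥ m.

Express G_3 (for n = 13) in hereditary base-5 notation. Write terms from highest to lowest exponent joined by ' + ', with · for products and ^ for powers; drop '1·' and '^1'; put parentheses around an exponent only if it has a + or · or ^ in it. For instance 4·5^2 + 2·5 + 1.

base 2: 13 = 2^(2 + 1) + 2^2 + 1; at 3: 3^(3 + 1) + 3^3 + 1 = 109; next = 108
base 3: 108 = 3^(3 + 1) + 3^3; at 4: 4^(4 + 1) + 4^4 = 1280; next = 1279
base 4: 1279 = 4^(4 + 1) + 3·4^3 + 3·4^2 + 3·4 + 3; at 5: 5^(5 + 1) + 3·5^3 + 3·5^2 + 3·5 + 3 = 16093; next = 16092
base 5: 16092 = 5^(5 + 1) + 3·5^3 + 3·5^2 + 3·5 + 2; at 6: 6^(6 + 1) + 3·6^3 + 3·6^2 + 3·6 + 2 = 280712; next = 280711

5^(5 + 1) + 3·5^3 + 3·5^2 + 3·5 + 2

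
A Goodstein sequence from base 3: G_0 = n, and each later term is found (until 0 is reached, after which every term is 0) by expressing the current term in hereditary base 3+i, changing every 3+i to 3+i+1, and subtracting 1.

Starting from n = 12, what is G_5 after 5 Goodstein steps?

(0) 12|_3 = 3^2 + 3 ↦ 4^2 + 4|_4 = 20 ⇒ 19
(1) 19|_4 = 4^2 + 3 ↦ 5^2 + 3|_5 = 28 ⇒ 27
(2) 27|_5 = 5^2 + 2 ↦ 6^2 + 2|_6 = 38 ⇒ 37
(3) 37|_6 = 6^2 + 1 ↦ 7^2 + 1|_7 = 50 ⇒ 49
(4) 49|_7 = 7^2 ↦ 8^2|_8 = 64 ⇒ 63
(5) 63|_8 = 7·8 + 7 ↦ 7·9 + 7|_9 = 70 ⇒ 69

63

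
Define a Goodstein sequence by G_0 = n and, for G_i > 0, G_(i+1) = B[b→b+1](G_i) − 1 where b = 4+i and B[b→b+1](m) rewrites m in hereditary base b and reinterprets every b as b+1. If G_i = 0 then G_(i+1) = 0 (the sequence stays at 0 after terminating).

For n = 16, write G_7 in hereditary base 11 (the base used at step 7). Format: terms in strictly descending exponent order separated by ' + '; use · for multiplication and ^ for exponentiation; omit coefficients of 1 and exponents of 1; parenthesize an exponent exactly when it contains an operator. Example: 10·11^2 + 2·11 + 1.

[0] 16 ≡ 4^2 (base 4). Lift 5: 25. −1: 24.
[1] 24 ≡ 4·5 + 4 (base 5). Lift 6: 28. −1: 27.
[2] 27 ≡ 4·6 + 3 (base 6). Lift 7: 31. −1: 30.
[3] 30 ≡ 4·7 + 2 (base 7). Lift 8: 34. −1: 33.
[4] 33 ≡ 4·8 + 1 (base 8). Lift 9: 37. −1: 36.
[5] 36 ≡ 4·9 (base 9). Lift 10: 40. −1: 39.
[6] 39 ≡ 3·10 + 9 (base 10). Lift 11: 42. −1: 41.
[7] 41 ≡ 3·11 + 8 (base 11). Lift 12: 44. −1: 43.

3·11 + 8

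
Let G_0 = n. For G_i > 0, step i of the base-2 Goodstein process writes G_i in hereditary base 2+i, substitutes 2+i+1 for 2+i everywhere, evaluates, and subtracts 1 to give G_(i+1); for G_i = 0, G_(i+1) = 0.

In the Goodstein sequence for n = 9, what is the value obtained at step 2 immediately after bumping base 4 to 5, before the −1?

base 2: 9 = 2^(2 + 1) + 1; at 3: 3^(3 + 1) + 1 = 82; next = 81
base 3: 81 = 3^(3 + 1); at 4: 4^(4 + 1) = 1024; next = 1023
base 4: 1023 = 3·4^4 + 3·4^3 + 3·4^2 + 3·4 + 3; at 5: 3·5^5 + 3·5^3 + 3·5^2 + 3·5 + 3 = 9843; next = 9842

9843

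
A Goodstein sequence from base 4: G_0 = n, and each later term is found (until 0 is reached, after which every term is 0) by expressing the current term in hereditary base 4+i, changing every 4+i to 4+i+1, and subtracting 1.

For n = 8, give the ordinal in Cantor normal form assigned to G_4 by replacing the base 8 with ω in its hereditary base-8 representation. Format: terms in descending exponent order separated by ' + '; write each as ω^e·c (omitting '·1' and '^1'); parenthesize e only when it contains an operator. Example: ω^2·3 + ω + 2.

ω + 1

(0) 8|_4 = 2·4 ↦ 2·5|_5 = 10 ⇒ 9
(1) 9|_5 = 5 + 4 ↦ 6 + 4|_6 = 10 ⇒ 9
(2) 9|_6 = 6 + 3 ↦ 7 + 3|_7 = 10 ⇒ 9
(3) 9|_7 = 7 + 2 ↦ 8 + 2|_8 = 10 ⇒ 9
(4) 9|_8 = 8 + 1 ↦ 9 + 1|_9 = 10 ⇒ 9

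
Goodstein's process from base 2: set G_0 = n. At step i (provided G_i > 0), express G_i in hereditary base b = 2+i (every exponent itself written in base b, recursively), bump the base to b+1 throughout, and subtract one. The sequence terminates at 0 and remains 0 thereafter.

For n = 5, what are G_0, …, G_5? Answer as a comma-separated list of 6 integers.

5, 27, 255, 467, 775, 1197

(0) 5|_2 = 2^2 + 1 ↦ 3^3 + 1|_3 = 28 ⇒ 27
(1) 27|_3 = 3^3 ↦ 4^4|_4 = 256 ⇒ 255
(2) 255|_4 = 3·4^3 + 3·4^2 + 3·4 + 3 ↦ 3·5^3 + 3·5^2 + 3·5 + 3|_5 = 468 ⇒ 467
(3) 467|_5 = 3·5^3 + 3·5^2 + 3·5 + 2 ↦ 3·6^3 + 3·6^2 + 3·6 + 2|_6 = 776 ⇒ 775
(4) 775|_6 = 3·6^3 + 3·6^2 + 3·6 + 1 ↦ 3·7^3 + 3·7^2 + 3·7 + 1|_7 = 1198 ⇒ 1197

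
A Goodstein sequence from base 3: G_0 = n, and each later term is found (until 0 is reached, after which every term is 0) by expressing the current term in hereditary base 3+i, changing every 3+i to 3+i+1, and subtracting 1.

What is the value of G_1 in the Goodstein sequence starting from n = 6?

7

step 0: 6 = 2·3; sub 4 for 3: 2·4; = 8; G_1 = 8−1 = 7
step 1: 7 = 4 + 3; sub 5 for 4: 5 + 3; = 8; G_2 = 8−1 = 7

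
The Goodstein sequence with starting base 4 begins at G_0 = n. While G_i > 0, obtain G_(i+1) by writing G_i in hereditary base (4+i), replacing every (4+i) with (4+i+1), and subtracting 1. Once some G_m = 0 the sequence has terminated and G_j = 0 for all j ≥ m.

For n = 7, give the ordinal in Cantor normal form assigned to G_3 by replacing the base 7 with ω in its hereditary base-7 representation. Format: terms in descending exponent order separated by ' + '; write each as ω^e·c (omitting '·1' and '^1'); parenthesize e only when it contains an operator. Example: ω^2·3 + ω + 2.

ω

G_0 = 7. HB_4(7) = 4 + 3. Bump = 8. G_1 = 7.
G_1 = 7. HB_5(7) = 5 + 2. Bump = 8. G_2 = 7.
G_2 = 7. HB_6(7) = 6 + 1. Bump = 8. G_3 = 7.
G_3 = 7. HB_7(7) = 7. Bump = 8. G_4 = 7.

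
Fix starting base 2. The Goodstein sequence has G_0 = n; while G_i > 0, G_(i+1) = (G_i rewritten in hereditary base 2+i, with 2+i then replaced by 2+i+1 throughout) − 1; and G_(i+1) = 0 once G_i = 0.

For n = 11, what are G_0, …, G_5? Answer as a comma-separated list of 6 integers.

11, 84, 1027, 15627, 279937, 5764801

[0] 11 ≡ 2^(2 + 1) + 2 + 1 (base 2). Lift 3: 85. −1: 84.
[1] 84 ≡ 3^(3 + 1) + 3 (base 3). Lift 4: 1028. −1: 1027.
[2] 1027 ≡ 4^(4 + 1) + 3 (base 4). Lift 5: 15628. −1: 15627.
[3] 15627 ≡ 5^(5 + 1) + 2 (base 5). Lift 6: 279938. −1: 279937.
[4] 279937 ≡ 6^(6 + 1) + 1 (base 6). Lift 7: 5764802. −1: 5764801.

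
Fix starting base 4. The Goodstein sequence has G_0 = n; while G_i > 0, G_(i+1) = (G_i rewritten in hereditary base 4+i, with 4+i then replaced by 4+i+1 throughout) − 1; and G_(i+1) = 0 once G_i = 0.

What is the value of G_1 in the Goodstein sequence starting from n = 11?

12

(0) 11|_4 = 2·4 + 3 ↦ 2·5 + 3|_5 = 13 ⇒ 12
(1) 12|_5 = 2·5 + 2 ↦ 2·6 + 2|_6 = 14 ⇒ 13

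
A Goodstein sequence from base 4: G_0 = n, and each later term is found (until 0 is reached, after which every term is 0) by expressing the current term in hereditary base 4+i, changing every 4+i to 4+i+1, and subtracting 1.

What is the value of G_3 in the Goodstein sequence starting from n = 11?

G_0=11  [base 4] 2·4 + 3  →[4↦5]→  2·5 + 3 = 13  −1 ⇒ G_1=12
G_1=12  [base 5] 2·5 + 2  →[5↦6]→  2·6 + 2 = 14  −1 ⇒ G_2=13
G_2=13  [base 6] 2·6 + 1  →[6↦7]→  2·7 + 1 = 15  −1 ⇒ G_3=14
G_3=14  [base 7] 2·7  →[7↦8]→  2·8 = 16  −1 ⇒ G_4=15

14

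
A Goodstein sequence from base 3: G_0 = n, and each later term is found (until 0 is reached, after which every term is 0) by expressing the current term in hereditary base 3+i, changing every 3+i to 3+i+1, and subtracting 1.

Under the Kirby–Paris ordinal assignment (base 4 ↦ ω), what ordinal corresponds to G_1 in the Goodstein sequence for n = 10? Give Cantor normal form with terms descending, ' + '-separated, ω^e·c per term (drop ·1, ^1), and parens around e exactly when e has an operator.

ω^2

G_0 = 10. HB_3(10) = 3^2 + 1. Bump = 17. G_1 = 16.
G_1 = 16. HB_4(16) = 4^2. Bump = 25. G_2 = 24.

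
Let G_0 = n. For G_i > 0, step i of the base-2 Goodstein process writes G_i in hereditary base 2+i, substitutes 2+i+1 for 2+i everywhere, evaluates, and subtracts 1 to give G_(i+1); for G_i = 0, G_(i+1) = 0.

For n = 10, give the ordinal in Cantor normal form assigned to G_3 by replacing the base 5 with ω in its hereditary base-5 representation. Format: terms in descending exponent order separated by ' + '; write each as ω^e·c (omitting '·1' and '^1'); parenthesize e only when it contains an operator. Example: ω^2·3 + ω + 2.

ω^(ω + 1)

base 2: 10 = 2^(2 + 1) + 2; at 3: 3^(3 + 1) + 3 = 84; next = 83
base 3: 83 = 3^(3 + 1) + 2; at 4: 4^(4 + 1) + 2 = 1026; next = 1025
base 4: 1025 = 4^(4 + 1) + 1; at 5: 5^(5 + 1) + 1 = 15626; next = 15625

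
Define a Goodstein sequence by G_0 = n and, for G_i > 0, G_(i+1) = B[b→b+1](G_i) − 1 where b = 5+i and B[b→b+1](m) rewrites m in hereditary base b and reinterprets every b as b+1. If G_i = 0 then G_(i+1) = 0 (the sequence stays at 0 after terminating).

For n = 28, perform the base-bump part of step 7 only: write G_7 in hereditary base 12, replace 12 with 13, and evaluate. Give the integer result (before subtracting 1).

109

G_0 = 28. HB_5(28) = 5^2 + 3. Bump = 39. G_1 = 38.
G_1 = 38. HB_6(38) = 6^2 + 2. Bump = 51. G_2 = 50.
G_2 = 50. HB_7(50) = 7^2 + 1. Bump = 65. G_3 = 64.
G_3 = 64. HB_8(64) = 8^2. Bump = 81. G_4 = 80.
G_4 = 80. HB_9(80) = 8·9 + 8. Bump = 88. G_5 = 87.
G_5 = 87. HB_10(87) = 8·10 + 7. Bump = 95. G_6 = 94.
G_6 = 94. HB_11(94) = 8·11 + 6. Bump = 102. G_7 = 101.
G_7 = 101. HB_12(101) = 8·12 + 5. Bump = 109. G_8 = 108.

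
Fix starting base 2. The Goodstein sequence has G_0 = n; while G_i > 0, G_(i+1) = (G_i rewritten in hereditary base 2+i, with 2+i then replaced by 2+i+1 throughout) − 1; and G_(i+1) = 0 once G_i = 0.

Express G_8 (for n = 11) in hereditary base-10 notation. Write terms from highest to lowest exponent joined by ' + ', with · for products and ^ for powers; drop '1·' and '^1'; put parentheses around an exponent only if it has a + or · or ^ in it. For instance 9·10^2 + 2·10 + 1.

7·10^10 + 7·10^7 + 7·10^6 + 7·10^5 + 7·10^4 + 7·10^3 + 7·10^2 + 7·10 + 5

i=0: 11 = 2^(2 + 1) + 2 + 1 (b=2); 2→3: 3^(3 + 1) + 3 + 1 = 85; 85−1 = 84
i=1: 84 = 3^(3 + 1) + 3 (b=3); 3→4: 4^(4 + 1) + 4 = 1028; 1028−1 = 1027
i=2: 1027 = 4^(4 + 1) + 3 (b=4); 4→5: 5^(5 + 1) + 3 = 15628; 15628−1 = 15627
i=3: 15627 = 5^(5 + 1) + 2 (b=5); 5→6: 6^(6 + 1) + 2 = 279938; 279938−1 = 279937
i=4: 279937 = 6^(6 + 1) + 1 (b=6); 6→7: 7^(7 + 1) + 1 = 5764802; 5764802−1 = 5764801
i=5: 5764801 = 7^(7 + 1) (b=7); 7→8: 8^(8 + 1) = 134217728; 134217728−1 = 134217727
i=6: 134217727 = 7·8^8 + 7·8^7 + 7·8^6 + 7·8^5 + 7·8^4 + 7·8^3 + 7·8^2 + 7·8 + 7 (b=8); 8→9: 7·9^9 + 7·9^7 + 7·9^6 + 7·9^5 + 7·9^4 + 7·9^3 + 7·9^2 + 7·9 + 7 = 2749609303; 2749609303−1 = 2749609302
i=7: 2749609302 = 7·9^9 + 7·9^7 + 7·9^6 + 7·9^5 + 7·9^4 + 7·9^3 + 7·9^2 + 7·9 + 6 (b=9); 9→10: 7·10^10 + 7·10^7 + 7·10^6 + 7·10^5 + 7·10^4 + 7·10^3 + 7·10^2 + 7·10 + 6 = 70077777776; 70077777776−1 = 70077777775
i=8: 70077777775 = 7·10^10 + 7·10^7 + 7·10^6 + 7·10^5 + 7·10^4 + 7·10^3 + 7·10^2 + 7·10 + 5 (b=10); 10→11: 7·11^11 + 7·11^7 + 7·11^6 + 7·11^5 + 7·11^4 + 7·11^3 + 7·11^2 + 7·11 + 5 = 1997331745491; 1997331745491−1 = 1997331745490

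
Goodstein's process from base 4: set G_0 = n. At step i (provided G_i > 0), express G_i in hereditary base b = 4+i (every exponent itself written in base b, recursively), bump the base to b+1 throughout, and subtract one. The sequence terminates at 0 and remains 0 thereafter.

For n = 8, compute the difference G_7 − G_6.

-1

(0) 8|_4 = 2·4 ↦ 2·5|_5 = 10 ⇒ 9
(1) 9|_5 = 5 + 4 ↦ 6 + 4|_6 = 10 ⇒ 9
(2) 9|_6 = 6 + 3 ↦ 7 + 3|_7 = 10 ⇒ 9
(3) 9|_7 = 7 + 2 ↦ 8 + 2|_8 = 10 ⇒ 9
(4) 9|_8 = 8 + 1 ↦ 9 + 1|_9 = 10 ⇒ 9
(5) 9|_9 = 9 ↦ 10|_10 = 10 ⇒ 9
(6) 9|_10 = 9 ↦ 9|_11 = 9 ⇒ 8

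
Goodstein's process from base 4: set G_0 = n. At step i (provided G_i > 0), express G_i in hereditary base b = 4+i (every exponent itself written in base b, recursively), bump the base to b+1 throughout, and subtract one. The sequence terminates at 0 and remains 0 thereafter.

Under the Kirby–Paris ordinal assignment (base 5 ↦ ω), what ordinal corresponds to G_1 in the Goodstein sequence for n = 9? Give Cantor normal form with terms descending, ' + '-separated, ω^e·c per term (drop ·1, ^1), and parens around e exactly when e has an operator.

ω·2

(0) 9|_4 = 2·4 + 1 ↦ 2·5 + 1|_5 = 11 ⇒ 10
(1) 10|_5 = 2·5 ↦ 2·6|_6 = 12 ⇒ 11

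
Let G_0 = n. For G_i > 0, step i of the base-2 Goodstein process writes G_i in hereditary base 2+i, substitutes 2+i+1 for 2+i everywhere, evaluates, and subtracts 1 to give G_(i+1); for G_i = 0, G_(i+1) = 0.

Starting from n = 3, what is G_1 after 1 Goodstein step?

3

[0] 3 ≡ 2 + 1 (base 2). Lift 3: 4. −1: 3.
[1] 3 ≡ 3 (base 3). Lift 4: 4. −1: 3.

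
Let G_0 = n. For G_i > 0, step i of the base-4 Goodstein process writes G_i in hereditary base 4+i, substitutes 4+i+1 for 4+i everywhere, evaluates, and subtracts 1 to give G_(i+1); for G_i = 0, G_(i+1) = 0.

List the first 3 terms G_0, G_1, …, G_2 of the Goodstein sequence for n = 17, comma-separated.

[0] 17 ≡ 4^2 + 1 (base 4). Lift 5: 26. −1: 25.
[1] 25 ≡ 5^2 (base 5). Lift 6: 36. −1: 35.

17, 25, 35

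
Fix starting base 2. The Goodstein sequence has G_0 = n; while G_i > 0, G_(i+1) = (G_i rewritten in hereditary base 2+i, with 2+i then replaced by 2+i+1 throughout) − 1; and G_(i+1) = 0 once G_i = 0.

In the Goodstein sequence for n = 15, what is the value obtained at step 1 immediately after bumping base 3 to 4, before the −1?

15 —HB2→ 2^(2 + 1) + 2^2 + 2 + 1 —bump→ 3^(3 + 1) + 3^3 + 3 + 1 = 112 —(−1)→ 111
111 —HB3→ 3^(3 + 1) + 3^3 + 3 —bump→ 4^(4 + 1) + 4^4 + 4 = 1284 —(−1)→ 1283

1284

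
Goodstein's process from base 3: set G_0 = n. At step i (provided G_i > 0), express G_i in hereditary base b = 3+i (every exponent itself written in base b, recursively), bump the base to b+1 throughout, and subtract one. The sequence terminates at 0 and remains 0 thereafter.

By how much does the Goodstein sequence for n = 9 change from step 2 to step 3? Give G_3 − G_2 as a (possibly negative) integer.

2

step 0: 9 = 3^2; sub 4 for 3: 4^2; = 16; G_1 = 16−1 = 15
step 1: 15 = 3·4 + 3; sub 5 for 4: 3·5 + 3; = 18; G_2 = 18−1 = 17
step 2: 17 = 3·5 + 2; sub 6 for 5: 3·6 + 2; = 20; G_3 = 20−1 = 19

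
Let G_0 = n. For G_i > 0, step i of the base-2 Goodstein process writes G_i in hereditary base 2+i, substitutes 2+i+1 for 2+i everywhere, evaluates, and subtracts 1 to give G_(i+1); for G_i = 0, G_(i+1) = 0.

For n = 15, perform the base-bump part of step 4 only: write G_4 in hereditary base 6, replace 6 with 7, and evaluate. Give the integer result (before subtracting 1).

6588345

(0) 15|_2 = 2^(2 + 1) + 2^2 + 2 + 1 ↦ 3^(3 + 1) + 3^3 + 3 + 1|_3 = 112 ⇒ 111
(1) 111|_3 = 3^(3 + 1) + 3^3 + 3 ↦ 4^(4 + 1) + 4^4 + 4|_4 = 1284 ⇒ 1283
(2) 1283|_4 = 4^(4 + 1) + 4^4 + 3 ↦ 5^(5 + 1) + 5^5 + 3|_5 = 18753 ⇒ 18752
(3) 18752|_5 = 5^(5 + 1) + 5^5 + 2 ↦ 6^(6 + 1) + 6^6 + 2|_6 = 326594 ⇒ 326593
(4) 326593|_6 = 6^(6 + 1) + 6^6 + 1 ↦ 7^(7 + 1) + 7^7 + 1|_7 = 6588345 ⇒ 6588344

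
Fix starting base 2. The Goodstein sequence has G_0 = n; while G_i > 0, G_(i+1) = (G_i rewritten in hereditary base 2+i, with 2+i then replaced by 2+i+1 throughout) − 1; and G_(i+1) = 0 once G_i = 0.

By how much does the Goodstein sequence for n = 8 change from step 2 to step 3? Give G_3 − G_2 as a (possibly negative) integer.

5757

[0] 8 ≡ 2^(2 + 1) (base 2). Lift 3: 81. −1: 80.
[1] 80 ≡ 2·3^3 + 2·3^2 + 2·3 + 2 (base 3). Lift 4: 554. −1: 553.
[2] 553 ≡ 2·4^4 + 2·4^2 + 2·4 + 1 (base 4). Lift 5: 6311. −1: 6310.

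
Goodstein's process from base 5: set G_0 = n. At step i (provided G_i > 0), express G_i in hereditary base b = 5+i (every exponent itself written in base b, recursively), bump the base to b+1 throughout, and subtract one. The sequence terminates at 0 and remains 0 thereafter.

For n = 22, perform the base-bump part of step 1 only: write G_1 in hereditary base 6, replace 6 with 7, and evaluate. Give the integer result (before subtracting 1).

29

i=0: 22 = 4·5 + 2 (b=5); 5→6: 4·6 + 2 = 26; 26−1 = 25
i=1: 25 = 4·6 + 1 (b=6); 6→7: 4·7 + 1 = 29; 29−1 = 28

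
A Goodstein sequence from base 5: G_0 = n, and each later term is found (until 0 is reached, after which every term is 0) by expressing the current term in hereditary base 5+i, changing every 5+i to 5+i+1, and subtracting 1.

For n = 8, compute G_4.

8

i=0: 8 = 5 + 3 (b=5); 5→6: 6 + 3 = 9; 9−1 = 8
i=1: 8 = 6 + 2 (b=6); 6→7: 7 + 2 = 9; 9−1 = 8
i=2: 8 = 7 + 1 (b=7); 7→8: 8 + 1 = 9; 9−1 = 8
i=3: 8 = 8 (b=8); 8→9: 9 = 9; 9−1 = 8
i=4: 8 = 8 (b=9); 9→10: 8 = 8; 8−1 = 7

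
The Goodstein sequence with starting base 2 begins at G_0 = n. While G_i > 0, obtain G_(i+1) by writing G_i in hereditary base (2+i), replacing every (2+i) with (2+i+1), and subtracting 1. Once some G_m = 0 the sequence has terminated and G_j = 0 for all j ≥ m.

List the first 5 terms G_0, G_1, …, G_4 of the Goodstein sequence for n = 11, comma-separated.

base 2: 11 = 2^(2 + 1) + 2 + 1; at 3: 3^(3 + 1) + 3 + 1 = 85; next = 84
base 3: 84 = 3^(3 + 1) + 3; at 4: 4^(4 + 1) + 4 = 1028; next = 1027
base 4: 1027 = 4^(4 + 1) + 3; at 5: 5^(5 + 1) + 3 = 15628; next = 15627
base 5: 15627 = 5^(5 + 1) + 2; at 6: 6^(6 + 1) + 2 = 279938; next = 279937

11, 84, 1027, 15627, 279937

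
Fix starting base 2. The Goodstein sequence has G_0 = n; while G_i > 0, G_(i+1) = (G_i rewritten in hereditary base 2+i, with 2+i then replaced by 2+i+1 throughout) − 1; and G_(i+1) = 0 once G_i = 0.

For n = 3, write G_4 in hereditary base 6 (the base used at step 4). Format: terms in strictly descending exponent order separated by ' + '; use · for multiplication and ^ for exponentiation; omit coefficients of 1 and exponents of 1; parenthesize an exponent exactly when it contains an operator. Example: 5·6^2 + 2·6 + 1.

base 2: 3 = 2 + 1; at 3: 3 + 1 = 4; next = 3
base 3: 3 = 3; at 4: 4 = 4; next = 3
base 4: 3 = 3; at 5: 3 = 3; next = 2
base 5: 2 = 2; at 6: 2 = 2; next = 1

1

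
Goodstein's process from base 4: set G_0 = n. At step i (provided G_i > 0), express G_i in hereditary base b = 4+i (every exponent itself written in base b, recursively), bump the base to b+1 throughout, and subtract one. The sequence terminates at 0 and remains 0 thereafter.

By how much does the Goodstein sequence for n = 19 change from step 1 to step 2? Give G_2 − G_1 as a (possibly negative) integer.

[0] 19 ≡ 4^2 + 3 (base 4). Lift 5: 28. −1: 27.
[1] 27 ≡ 5^2 + 2 (base 5). Lift 6: 38. −1: 37.

10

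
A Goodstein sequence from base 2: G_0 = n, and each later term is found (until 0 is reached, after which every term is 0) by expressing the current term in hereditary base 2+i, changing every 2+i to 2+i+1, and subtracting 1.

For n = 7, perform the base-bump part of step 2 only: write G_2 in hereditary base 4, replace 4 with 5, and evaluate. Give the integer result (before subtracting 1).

3128

7 —HB2→ 2^2 + 2 + 1 —bump→ 3^3 + 3 + 1 = 31 —(−1)→ 30
30 —HB3→ 3^3 + 3 —bump→ 4^4 + 4 = 260 —(−1)→ 259
259 —HB4→ 4^4 + 3 —bump→ 5^5 + 3 = 3128 —(−1)→ 3127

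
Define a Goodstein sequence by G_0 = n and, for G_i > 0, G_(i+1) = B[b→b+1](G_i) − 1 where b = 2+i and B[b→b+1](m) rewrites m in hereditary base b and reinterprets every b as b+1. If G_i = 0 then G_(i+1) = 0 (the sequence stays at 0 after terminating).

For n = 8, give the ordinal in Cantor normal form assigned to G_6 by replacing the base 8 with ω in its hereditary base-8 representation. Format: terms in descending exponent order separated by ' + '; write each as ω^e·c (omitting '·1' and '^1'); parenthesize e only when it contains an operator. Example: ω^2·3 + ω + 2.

ω^ω·2 + ω^2·2 + ω + 3

base 2: 8 = 2^(2 + 1); at 3: 3^(3 + 1) = 81; next = 80
base 3: 80 = 2·3^3 + 2·3^2 + 2·3 + 2; at 4: 2·4^4 + 2·4^2 + 2·4 + 2 = 554; next = 553
base 4: 553 = 2·4^4 + 2·4^2 + 2·4 + 1; at 5: 2·5^5 + 2·5^2 + 2·5 + 1 = 6311; next = 6310
base 5: 6310 = 2·5^5 + 2·5^2 + 2·5; at 6: 2·6^6 + 2·6^2 + 2·6 = 93396; next = 93395
base 6: 93395 = 2·6^6 + 2·6^2 + 6 + 5; at 7: 2·7^7 + 2·7^2 + 7 + 5 = 1647196; next = 1647195
base 7: 1647195 = 2·7^7 + 2·7^2 + 7 + 4; at 8: 2·8^8 + 2·8^2 + 8 + 4 = 33554572; next = 33554571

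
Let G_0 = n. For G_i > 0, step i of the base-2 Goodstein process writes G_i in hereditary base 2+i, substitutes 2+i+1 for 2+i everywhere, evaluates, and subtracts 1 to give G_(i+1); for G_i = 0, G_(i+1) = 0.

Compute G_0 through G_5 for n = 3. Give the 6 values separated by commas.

G_0=3  [base 2] 2 + 1  →[2↦3]→  3 + 1 = 4  −1 ⇒ G_1=3
G_1=3  [base 3] 3  →[3↦4]→  4 = 4  −1 ⇒ G_2=3
G_2=3  [base 4] 3  →[4↦5]→  3 = 3  −1 ⇒ G_3=2
G_3=2  [base 5] 2  →[5↦6]→  2 = 2  −1 ⇒ G_4=1
G_4=1  [base 6] 1  →[6↦7]→  1 = 1  −1 ⇒ G_5=0

3, 3, 3, 2, 1, 0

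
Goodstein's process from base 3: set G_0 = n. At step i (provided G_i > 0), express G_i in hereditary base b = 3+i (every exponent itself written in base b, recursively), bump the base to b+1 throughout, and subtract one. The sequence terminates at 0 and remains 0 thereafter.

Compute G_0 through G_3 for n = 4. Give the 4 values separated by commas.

[0] 4 ≡ 3 + 1 (base 3). Lift 4: 5. −1: 4.
[1] 4 ≡ 4 (base 4). Lift 5: 5. −1: 4.
[2] 4 ≡ 4 (base 5). Lift 6: 4. −1: 3.

4, 4, 4, 3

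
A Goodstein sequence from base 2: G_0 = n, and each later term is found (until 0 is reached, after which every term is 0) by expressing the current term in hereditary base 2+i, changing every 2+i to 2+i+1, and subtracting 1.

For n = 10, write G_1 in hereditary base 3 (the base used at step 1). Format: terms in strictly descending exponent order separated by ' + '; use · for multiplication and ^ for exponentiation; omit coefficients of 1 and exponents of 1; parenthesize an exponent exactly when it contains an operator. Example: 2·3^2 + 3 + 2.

base 2: 10 = 2^(2 + 1) + 2; at 3: 3^(3 + 1) + 3 = 84; next = 83
base 3: 83 = 3^(3 + 1) + 2; at 4: 4^(4 + 1) + 2 = 1026; next = 1025

3^(3 + 1) + 2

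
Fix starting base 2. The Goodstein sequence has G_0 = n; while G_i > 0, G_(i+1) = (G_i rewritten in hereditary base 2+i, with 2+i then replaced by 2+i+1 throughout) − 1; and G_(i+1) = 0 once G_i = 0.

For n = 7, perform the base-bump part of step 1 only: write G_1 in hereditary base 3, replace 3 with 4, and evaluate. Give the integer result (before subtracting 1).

base 2: 7 = 2^2 + 2 + 1; at 3: 3^3 + 3 + 1 = 31; next = 30
base 3: 30 = 3^3 + 3; at 4: 4^4 + 4 = 260; next = 259

260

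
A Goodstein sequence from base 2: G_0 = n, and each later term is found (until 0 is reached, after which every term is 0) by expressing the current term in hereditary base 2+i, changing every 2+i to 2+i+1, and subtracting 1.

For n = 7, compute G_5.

G_0 = 7. HB_2(7) = 2^2 + 2 + 1. Bump = 31. G_1 = 30.
G_1 = 30. HB_3(30) = 3^3 + 3. Bump = 260. G_2 = 259.
G_2 = 259. HB_4(259) = 4^4 + 3. Bump = 3128. G_3 = 3127.
G_3 = 3127. HB_5(3127) = 5^5 + 2. Bump = 46658. G_4 = 46657.
G_4 = 46657. HB_6(46657) = 6^6 + 1. Bump = 823544. G_5 = 823543.
G_5 = 823543. HB_7(823543) = 7^7. Bump = 16777216. G_6 = 16777215.

823543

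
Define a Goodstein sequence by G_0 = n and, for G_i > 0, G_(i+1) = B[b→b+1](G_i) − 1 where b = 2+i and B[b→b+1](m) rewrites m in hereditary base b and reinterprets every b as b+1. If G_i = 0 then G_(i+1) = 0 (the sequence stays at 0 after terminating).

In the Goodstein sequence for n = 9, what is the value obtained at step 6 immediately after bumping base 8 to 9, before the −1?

i=0: 9 = 2^(2 + 1) + 1 (b=2); 2→3: 3^(3 + 1) + 1 = 82; 82−1 = 81
i=1: 81 = 3^(3 + 1) (b=3); 3→4: 4^(4 + 1) = 1024; 1024−1 = 1023
i=2: 1023 = 3·4^4 + 3·4^3 + 3·4^2 + 3·4 + 3 (b=4); 4→5: 3·5^5 + 3·5^3 + 3·5^2 + 3·5 + 3 = 9843; 9843−1 = 9842
i=3: 9842 = 3·5^5 + 3·5^3 + 3·5^2 + 3·5 + 2 (b=5); 5→6: 3·6^6 + 3·6^3 + 3·6^2 + 3·6 + 2 = 140744; 140744−1 = 140743
i=4: 140743 = 3·6^6 + 3·6^3 + 3·6^2 + 3·6 + 1 (b=6); 6→7: 3·7^7 + 3·7^3 + 3·7^2 + 3·7 + 1 = 2471827; 2471827−1 = 2471826
i=5: 2471826 = 3·7^7 + 3·7^3 + 3·7^2 + 3·7 (b=7); 7→8: 3·8^8 + 3·8^3 + 3·8^2 + 3·8 = 50333400; 50333400−1 = 50333399
i=6: 50333399 = 3·8^8 + 3·8^3 + 3·8^2 + 2·8 + 7 (b=8); 8→9: 3·9^9 + 3·9^3 + 3·9^2 + 2·9 + 7 = 1162263922; 1162263922−1 = 1162263921

1162263922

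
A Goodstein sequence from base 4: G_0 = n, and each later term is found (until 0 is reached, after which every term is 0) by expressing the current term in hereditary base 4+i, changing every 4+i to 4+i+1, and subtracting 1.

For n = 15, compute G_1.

17

(0) 15|_4 = 3·4 + 3 ↦ 3·5 + 3|_5 = 18 ⇒ 17
(1) 17|_5 = 3·5 + 2 ↦ 3·6 + 2|_6 = 20 ⇒ 19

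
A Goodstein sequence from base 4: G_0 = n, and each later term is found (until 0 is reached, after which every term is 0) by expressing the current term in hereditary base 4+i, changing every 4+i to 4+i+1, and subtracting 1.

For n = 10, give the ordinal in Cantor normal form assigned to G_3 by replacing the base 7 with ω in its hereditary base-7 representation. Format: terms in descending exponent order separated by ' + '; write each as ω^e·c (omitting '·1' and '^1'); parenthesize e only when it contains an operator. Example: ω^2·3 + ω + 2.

(0) 10|_4 = 2·4 + 2 ↦ 2·5 + 2|_5 = 12 ⇒ 11
(1) 11|_5 = 2·5 + 1 ↦ 2·6 + 1|_6 = 13 ⇒ 12
(2) 12|_6 = 2·6 ↦ 2·7|_7 = 14 ⇒ 13
(3) 13|_7 = 7 + 6 ↦ 8 + 6|_8 = 14 ⇒ 13

ω + 6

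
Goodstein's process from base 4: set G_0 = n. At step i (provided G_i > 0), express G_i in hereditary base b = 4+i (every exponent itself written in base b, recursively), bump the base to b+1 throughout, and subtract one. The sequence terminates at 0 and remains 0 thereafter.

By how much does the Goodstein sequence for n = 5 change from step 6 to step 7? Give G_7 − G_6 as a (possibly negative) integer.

step 0: 5 = 4 + 1; sub 5 for 4: 5 + 1; = 6; G_1 = 6−1 = 5
step 1: 5 = 5; sub 6 for 5: 6; = 6; G_2 = 6−1 = 5
step 2: 5 = 5; sub 7 for 6: 5; = 5; G_3 = 5−1 = 4
step 3: 4 = 4; sub 8 for 7: 4; = 4; G_4 = 4−1 = 3
step 4: 3 = 3; sub 9 for 8: 3; = 3; G_5 = 3−1 = 2
step 5: 2 = 2; sub 10 for 9: 2; = 2; G_6 = 2−1 = 1
step 6: 1 = 1; sub 11 for 10: 1; = 1; G_7 = 1−1 = 0

-1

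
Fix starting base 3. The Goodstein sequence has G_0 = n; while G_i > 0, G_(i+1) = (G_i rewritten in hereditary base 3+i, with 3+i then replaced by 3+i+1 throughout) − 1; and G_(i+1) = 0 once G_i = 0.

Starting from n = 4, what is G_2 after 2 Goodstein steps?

4

step 0: 4 = 3 + 1; sub 4 for 3: 4 + 1; = 5; G_1 = 5−1 = 4
step 1: 4 = 4; sub 5 for 4: 5; = 5; G_2 = 5−1 = 4
step 2: 4 = 4; sub 6 for 5: 4; = 4; G_3 = 4−1 = 3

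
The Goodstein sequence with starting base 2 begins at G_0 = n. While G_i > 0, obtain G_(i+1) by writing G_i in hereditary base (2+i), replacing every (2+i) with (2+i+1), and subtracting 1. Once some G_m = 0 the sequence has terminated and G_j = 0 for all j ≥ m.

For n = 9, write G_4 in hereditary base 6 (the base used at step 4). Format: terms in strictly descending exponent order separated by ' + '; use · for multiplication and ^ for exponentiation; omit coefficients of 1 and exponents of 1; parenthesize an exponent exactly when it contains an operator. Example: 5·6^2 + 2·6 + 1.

3·6^6 + 3·6^3 + 3·6^2 + 3·6 + 1

i=0: 9 = 2^(2 + 1) + 1 (b=2); 2→3: 3^(3 + 1) + 1 = 82; 82−1 = 81
i=1: 81 = 3^(3 + 1) (b=3); 3→4: 4^(4 + 1) = 1024; 1024−1 = 1023
i=2: 1023 = 3·4^4 + 3·4^3 + 3·4^2 + 3·4 + 3 (b=4); 4→5: 3·5^5 + 3·5^3 + 3·5^2 + 3·5 + 3 = 9843; 9843−1 = 9842
i=3: 9842 = 3·5^5 + 3·5^3 + 3·5^2 + 3·5 + 2 (b=5); 5→6: 3·6^6 + 3·6^3 + 3·6^2 + 3·6 + 2 = 140744; 140744−1 = 140743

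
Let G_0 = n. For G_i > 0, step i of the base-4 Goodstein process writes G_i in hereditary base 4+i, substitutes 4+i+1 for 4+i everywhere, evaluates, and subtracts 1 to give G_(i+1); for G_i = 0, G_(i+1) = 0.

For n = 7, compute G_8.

3

step 0: 7 = 4 + 3; sub 5 for 4: 5 + 3; = 8; G_1 = 8−1 = 7
step 1: 7 = 5 + 2; sub 6 for 5: 6 + 2; = 8; G_2 = 8−1 = 7
step 2: 7 = 6 + 1; sub 7 for 6: 7 + 1; = 8; G_3 = 8−1 = 7
step 3: 7 = 7; sub 8 for 7: 8; = 8; G_4 = 8−1 = 7
step 4: 7 = 7; sub 9 for 8: 7; = 7; G_5 = 7−1 = 6
step 5: 6 = 6; sub 10 for 9: 6; = 6; G_6 = 6−1 = 5
step 6: 5 = 5; sub 11 for 10: 5; = 5; G_7 = 5−1 = 4
step 7: 4 = 4; sub 12 for 11: 4; = 4; G_8 = 4−1 = 3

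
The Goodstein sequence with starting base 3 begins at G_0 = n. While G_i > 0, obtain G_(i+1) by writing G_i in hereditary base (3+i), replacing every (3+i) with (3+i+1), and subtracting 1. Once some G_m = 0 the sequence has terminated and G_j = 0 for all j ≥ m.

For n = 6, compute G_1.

i=0: 6 = 2·3 (b=3); 3→4: 2·4 = 8; 8−1 = 7
i=1: 7 = 4 + 3 (b=4); 4→5: 5 + 3 = 8; 8−1 = 7

7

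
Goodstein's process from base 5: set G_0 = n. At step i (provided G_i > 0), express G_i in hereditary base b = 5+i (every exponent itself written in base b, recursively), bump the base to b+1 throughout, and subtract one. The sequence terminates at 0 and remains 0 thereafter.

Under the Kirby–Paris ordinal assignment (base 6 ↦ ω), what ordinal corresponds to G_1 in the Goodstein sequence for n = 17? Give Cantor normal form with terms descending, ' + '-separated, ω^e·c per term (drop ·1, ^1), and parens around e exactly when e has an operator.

17 —HB5→ 3·5 + 2 —bump→ 3·6 + 2 = 20 —(−1)→ 19
19 —HB6→ 3·6 + 1 —bump→ 3·7 + 1 = 22 —(−1)→ 21

ω·3 + 1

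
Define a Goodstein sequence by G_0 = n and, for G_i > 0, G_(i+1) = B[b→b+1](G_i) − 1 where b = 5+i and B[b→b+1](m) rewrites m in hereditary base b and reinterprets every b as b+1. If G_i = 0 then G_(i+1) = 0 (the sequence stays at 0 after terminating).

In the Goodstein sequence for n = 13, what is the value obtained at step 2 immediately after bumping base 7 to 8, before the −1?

(0) 13|_5 = 2·5 + 3 ↦ 2·6 + 3|_6 = 15 ⇒ 14
(1) 14|_6 = 2·6 + 2 ↦ 2·7 + 2|_7 = 16 ⇒ 15
(2) 15|_7 = 2·7 + 1 ↦ 2·8 + 1|_8 = 17 ⇒ 16

17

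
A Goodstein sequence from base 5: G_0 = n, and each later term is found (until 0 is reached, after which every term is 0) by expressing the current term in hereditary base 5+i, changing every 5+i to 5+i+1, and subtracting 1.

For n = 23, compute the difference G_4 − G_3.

(0) 23|_5 = 4·5 + 3 ↦ 4·6 + 3|_6 = 27 ⇒ 26
(1) 26|_6 = 4·6 + 2 ↦ 4·7 + 2|_7 = 30 ⇒ 29
(2) 29|_7 = 4·7 + 1 ↦ 4·8 + 1|_8 = 33 ⇒ 32
(3) 32|_8 = 4·8 ↦ 4·9|_9 = 36 ⇒ 35

3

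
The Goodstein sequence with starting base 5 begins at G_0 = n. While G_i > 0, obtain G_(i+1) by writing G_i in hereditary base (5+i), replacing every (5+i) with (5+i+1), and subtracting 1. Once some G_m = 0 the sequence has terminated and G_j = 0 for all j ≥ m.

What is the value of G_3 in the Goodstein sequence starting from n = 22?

step 0: 22 = 4·5 + 2; sub 6 for 5: 4·6 + 2; = 26; G_1 = 26−1 = 25
step 1: 25 = 4·6 + 1; sub 7 for 6: 4·7 + 1; = 29; G_2 = 29−1 = 28
step 2: 28 = 4·7; sub 8 for 7: 4·8; = 32; G_3 = 32−1 = 31

31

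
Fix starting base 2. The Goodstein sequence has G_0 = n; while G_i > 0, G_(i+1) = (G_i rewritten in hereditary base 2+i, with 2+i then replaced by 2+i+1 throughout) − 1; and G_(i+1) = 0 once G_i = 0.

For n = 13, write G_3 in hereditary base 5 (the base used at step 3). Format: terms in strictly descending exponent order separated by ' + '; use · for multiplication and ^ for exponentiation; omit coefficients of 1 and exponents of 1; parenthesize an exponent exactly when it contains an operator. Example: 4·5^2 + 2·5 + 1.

5^(5 + 1) + 3·5^3 + 3·5^2 + 3·5 + 2

step 0: 13 = 2^(2 + 1) + 2^2 + 1; sub 3 for 2: 3^(3 + 1) + 3^3 + 1; = 109; G_1 = 109−1 = 108
step 1: 108 = 3^(3 + 1) + 3^3; sub 4 for 3: 4^(4 + 1) + 4^4; = 1280; G_2 = 1280−1 = 1279
step 2: 1279 = 4^(4 + 1) + 3·4^3 + 3·4^2 + 3·4 + 3; sub 5 for 4: 5^(5 + 1) + 3·5^3 + 3·5^2 + 3·5 + 3; = 16093; G_3 = 16093−1 = 16092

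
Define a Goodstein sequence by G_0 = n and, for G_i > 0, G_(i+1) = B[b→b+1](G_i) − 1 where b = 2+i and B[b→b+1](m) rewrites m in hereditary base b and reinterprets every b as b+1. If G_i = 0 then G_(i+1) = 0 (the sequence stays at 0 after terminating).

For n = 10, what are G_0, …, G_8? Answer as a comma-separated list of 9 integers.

10, 83, 1025, 15625, 279935, 4215754, 84073323, 1937434592, 50000555551

(0) 10|_2 = 2^(2 + 1) + 2 ↦ 3^(3 + 1) + 3|_3 = 84 ⇒ 83
(1) 83|_3 = 3^(3 + 1) + 2 ↦ 4^(4 + 1) + 2|_4 = 1026 ⇒ 1025
(2) 1025|_4 = 4^(4 + 1) + 1 ↦ 5^(5 + 1) + 1|_5 = 15626 ⇒ 15625
(3) 15625|_5 = 5^(5 + 1) ↦ 6^(6 + 1)|_6 = 279936 ⇒ 279935
(4) 279935|_6 = 5·6^6 + 5·6^5 + 5·6^4 + 5·6^3 + 5·6^2 + 5·6 + 5 ↦ 5·7^7 + 5·7^5 + 5·7^4 + 5·7^3 + 5·7^2 + 5·7 + 5|_7 = 4215755 ⇒ 4215754
(5) 4215754|_7 = 5·7^7 + 5·7^5 + 5·7^4 + 5·7^3 + 5·7^2 + 5·7 + 4 ↦ 5·8^8 + 5·8^5 + 5·8^4 + 5·8^3 + 5·8^2 + 5·8 + 4|_8 = 84073324 ⇒ 84073323
(6) 84073323|_8 = 5·8^8 + 5·8^5 + 5·8^4 + 5·8^3 + 5·8^2 + 5·8 + 3 ↦ 5·9^9 + 5·9^5 + 5·9^4 + 5·9^3 + 5·9^2 + 5·9 + 3|_9 = 1937434593 ⇒ 1937434592
(7) 1937434592|_9 = 5·9^9 + 5·9^5 + 5·9^4 + 5·9^3 + 5·9^2 + 5·9 + 2 ↦ 5·10^10 + 5·10^5 + 5·10^4 + 5·10^3 + 5·10^2 + 5·10 + 2|_10 = 50000555552 ⇒ 50000555551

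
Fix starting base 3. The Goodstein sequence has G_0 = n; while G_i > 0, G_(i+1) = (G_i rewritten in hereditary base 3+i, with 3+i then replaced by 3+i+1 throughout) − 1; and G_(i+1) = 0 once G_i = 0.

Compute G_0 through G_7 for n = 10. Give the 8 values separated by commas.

step 0: 10 = 3^2 + 1; sub 4 for 3: 4^2 + 1; = 17; G_1 = 17−1 = 16
step 1: 16 = 4^2; sub 5 for 4: 5^2; = 25; G_2 = 25−1 = 24
step 2: 24 = 4·5 + 4; sub 6 for 5: 4·6 + 4; = 28; G_3 = 28−1 = 27
step 3: 27 = 4·6 + 3; sub 7 for 6: 4·7 + 3; = 31; G_4 = 31−1 = 30
step 4: 30 = 4·7 + 2; sub 8 for 7: 4·8 + 2; = 34; G_5 = 34−1 = 33
step 5: 33 = 4·8 + 1; sub 9 for 8: 4·9 + 1; = 37; G_6 = 37−1 = 36
step 6: 36 = 4·9; sub 10 for 9: 4·10; = 40; G_7 = 40−1 = 39

10, 16, 24, 27, 30, 33, 36, 39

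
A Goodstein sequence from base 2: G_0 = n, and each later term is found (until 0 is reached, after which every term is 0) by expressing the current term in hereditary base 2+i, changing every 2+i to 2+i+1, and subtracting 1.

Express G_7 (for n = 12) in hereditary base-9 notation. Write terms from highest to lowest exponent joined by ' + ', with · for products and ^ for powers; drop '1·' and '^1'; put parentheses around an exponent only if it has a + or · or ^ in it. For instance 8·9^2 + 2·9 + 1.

9^(9 + 1) + 2·9^2 + 9 + 2

step 0: 12 = 2^(2 + 1) + 2^2; sub 3 for 2: 3^(3 + 1) + 3^3; = 108; G_1 = 108−1 = 107
step 1: 107 = 3^(3 + 1) + 2·3^2 + 2·3 + 2; sub 4 for 3: 4^(4 + 1) + 2·4^2 + 2·4 + 2; = 1066; G_2 = 1066−1 = 1065
step 2: 1065 = 4^(4 + 1) + 2·4^2 + 2·4 + 1; sub 5 for 4: 5^(5 + 1) + 2·5^2 + 2·5 + 1; = 15686; G_3 = 15686−1 = 15685
step 3: 15685 = 5^(5 + 1) + 2·5^2 + 2·5; sub 6 for 5: 6^(6 + 1) + 2·6^2 + 2·6; = 280020; G_4 = 280020−1 = 280019
step 4: 280019 = 6^(6 + 1) + 2·6^2 + 6 + 5; sub 7 for 6: 7^(7 + 1) + 2·7^2 + 7 + 5; = 5764911; G_5 = 5764911−1 = 5764910
step 5: 5764910 = 7^(7 + 1) + 2·7^2 + 7 + 4; sub 8 for 7: 8^(8 + 1) + 2·8^2 + 8 + 4; = 134217868; G_6 = 134217868−1 = 134217867
step 6: 134217867 = 8^(8 + 1) + 2·8^2 + 8 + 3; sub 9 for 8: 9^(9 + 1) + 2·9^2 + 9 + 3; = 3486784575; G_7 = 3486784575−1 = 3486784574
step 7: 3486784574 = 9^(9 + 1) + 2·9^2 + 9 + 2; sub 10 for 9: 10^(10 + 1) + 2·10^2 + 10 + 2; = 100000000212; G_8 = 100000000212−1 = 100000000211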